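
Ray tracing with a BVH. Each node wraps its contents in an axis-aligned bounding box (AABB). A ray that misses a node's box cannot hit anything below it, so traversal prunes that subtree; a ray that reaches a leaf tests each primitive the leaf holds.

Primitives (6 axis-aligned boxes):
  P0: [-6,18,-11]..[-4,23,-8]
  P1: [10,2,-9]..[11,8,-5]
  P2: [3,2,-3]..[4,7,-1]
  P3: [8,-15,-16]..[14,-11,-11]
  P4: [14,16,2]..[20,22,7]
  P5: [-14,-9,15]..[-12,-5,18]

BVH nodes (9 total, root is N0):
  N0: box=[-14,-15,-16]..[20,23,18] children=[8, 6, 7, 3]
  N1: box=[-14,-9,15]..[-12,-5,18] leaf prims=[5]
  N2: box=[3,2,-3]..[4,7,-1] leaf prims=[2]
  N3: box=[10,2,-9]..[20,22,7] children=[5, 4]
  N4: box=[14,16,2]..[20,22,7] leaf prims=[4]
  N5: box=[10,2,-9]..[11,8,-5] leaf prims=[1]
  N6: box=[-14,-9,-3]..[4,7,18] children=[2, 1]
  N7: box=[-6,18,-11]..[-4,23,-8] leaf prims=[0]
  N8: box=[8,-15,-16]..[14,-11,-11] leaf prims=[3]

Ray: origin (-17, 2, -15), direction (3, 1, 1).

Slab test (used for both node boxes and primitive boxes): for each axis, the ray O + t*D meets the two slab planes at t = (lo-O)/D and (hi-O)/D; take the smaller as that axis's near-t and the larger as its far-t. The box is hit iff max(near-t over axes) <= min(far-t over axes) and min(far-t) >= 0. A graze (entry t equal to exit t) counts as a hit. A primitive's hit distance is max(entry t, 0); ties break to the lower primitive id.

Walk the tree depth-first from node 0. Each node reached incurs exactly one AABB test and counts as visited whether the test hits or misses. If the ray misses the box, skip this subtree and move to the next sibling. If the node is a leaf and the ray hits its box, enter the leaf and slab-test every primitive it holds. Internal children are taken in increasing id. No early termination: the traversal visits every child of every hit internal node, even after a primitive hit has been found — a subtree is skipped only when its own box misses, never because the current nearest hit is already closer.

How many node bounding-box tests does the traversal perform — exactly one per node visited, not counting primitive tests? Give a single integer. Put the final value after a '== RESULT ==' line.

Traverse from the root:
N0 x:[1,37/3] y:[-17,21] z:[-1,33] -> hit [1,37/3], descend [3, 6, 7, 8]
  N3 x:[9,37/3] y:[0,20] z:[6,22] -> hit [9,37/3], descend [4, 5]
    N4 x:[31/3,37/3] y:[14,20] z:[17,22] -> miss, prune
    N5 x:[9,28/3] y:[0,6] z:[6,10] -> miss, prune
  N6 x:[1,7] y:[-11,5] z:[12,33] -> miss, prune
  N7 x:[11/3,13/3] y:[16,21] z:[4,7] -> miss, prune
  N8 x:[25/3,31/3] y:[-17,-13] z:[-1,4] -> miss, prune

order=[0, 3, 4, 5, 6, 7, 8]  |boxes|=7  |leaves|=0  hit=miss

== RESULT ==
7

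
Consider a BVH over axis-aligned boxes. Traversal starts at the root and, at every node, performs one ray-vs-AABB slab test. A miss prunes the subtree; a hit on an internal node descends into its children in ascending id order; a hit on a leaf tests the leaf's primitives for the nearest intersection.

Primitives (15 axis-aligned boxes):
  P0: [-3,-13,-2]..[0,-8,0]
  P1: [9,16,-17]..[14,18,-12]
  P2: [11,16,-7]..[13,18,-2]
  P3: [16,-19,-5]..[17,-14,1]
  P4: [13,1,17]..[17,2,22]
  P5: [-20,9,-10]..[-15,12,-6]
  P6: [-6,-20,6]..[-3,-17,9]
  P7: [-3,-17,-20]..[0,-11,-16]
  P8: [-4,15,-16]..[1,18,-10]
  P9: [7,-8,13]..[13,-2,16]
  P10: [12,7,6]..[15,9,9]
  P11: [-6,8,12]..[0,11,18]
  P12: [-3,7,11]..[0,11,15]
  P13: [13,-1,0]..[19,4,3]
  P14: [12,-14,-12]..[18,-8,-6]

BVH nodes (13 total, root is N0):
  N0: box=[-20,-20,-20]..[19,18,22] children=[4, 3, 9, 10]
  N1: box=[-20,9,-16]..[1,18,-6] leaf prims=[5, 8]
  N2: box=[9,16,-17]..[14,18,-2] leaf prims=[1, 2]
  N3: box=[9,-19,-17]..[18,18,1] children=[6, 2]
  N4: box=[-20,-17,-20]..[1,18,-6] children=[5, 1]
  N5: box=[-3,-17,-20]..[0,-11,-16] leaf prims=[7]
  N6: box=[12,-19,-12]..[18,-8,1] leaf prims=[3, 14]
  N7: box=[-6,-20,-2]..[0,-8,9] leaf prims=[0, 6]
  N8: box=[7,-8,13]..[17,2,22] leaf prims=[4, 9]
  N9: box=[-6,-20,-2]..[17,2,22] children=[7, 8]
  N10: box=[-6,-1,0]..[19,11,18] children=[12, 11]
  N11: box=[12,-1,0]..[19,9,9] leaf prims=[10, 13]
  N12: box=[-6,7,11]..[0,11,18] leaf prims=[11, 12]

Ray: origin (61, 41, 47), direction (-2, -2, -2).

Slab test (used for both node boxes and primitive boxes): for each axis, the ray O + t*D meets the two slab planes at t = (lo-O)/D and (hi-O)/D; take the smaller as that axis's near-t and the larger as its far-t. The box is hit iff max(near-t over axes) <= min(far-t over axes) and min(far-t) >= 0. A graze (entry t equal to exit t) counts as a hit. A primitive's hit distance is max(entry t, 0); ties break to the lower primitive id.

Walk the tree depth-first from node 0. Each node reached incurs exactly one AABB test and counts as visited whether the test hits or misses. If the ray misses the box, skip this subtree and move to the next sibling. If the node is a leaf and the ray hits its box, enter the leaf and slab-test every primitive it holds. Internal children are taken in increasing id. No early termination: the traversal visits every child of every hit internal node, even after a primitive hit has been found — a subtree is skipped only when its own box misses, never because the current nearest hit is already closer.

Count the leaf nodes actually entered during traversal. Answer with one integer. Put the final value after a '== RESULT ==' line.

Trace the traversal:
N0 x:[21,81/2] y:[23/2,61/2] z:[25/2,67/2] -> hit [21,61/2], descend [3, 4, 9, 10]
  N3 x:[43/2,26] y:[23/2,30] z:[23,32] -> hit [23,26], descend [2, 6]
    N2 x:[47/2,26] y:[23/2,25/2] z:[49/2,32] -> miss, prune
    N6 x:[43/2,49/2] y:[49/2,30] z:[23,59/2] -> hit [49/2,49/2] leaf, test {P3(miss), P14(miss)}
  N4 x:[30,81/2] y:[23/2,29] z:[53/2,67/2] -> miss, prune
  N9 x:[22,67/2] y:[39/2,61/2] z:[25/2,49/2] -> hit [22,49/2], descend [7, 8]
    N7 x:[61/2,67/2] y:[49/2,61/2] z:[19,49/2] -> miss, prune
    N8 x:[22,27] y:[39/2,49/2] z:[25/2,17] -> miss, prune
  N10 x:[21,67/2] y:[15,21] z:[29/2,47/2] -> hit [21,21], descend [11, 12]
    N11 x:[21,49/2] y:[16,21] z:[19,47/2] -> hit [21,21] leaf, test {P10(miss), P13(miss)}
    N12 x:[61/2,67/2] y:[15,17] z:[29/2,18] -> miss, prune

11 AABB tests over nodes [0, 3, 2, 6, 4, 9, 7, 8, 10, 11, 12]; 2 leaves entered; closest miss.

== RESULT ==
2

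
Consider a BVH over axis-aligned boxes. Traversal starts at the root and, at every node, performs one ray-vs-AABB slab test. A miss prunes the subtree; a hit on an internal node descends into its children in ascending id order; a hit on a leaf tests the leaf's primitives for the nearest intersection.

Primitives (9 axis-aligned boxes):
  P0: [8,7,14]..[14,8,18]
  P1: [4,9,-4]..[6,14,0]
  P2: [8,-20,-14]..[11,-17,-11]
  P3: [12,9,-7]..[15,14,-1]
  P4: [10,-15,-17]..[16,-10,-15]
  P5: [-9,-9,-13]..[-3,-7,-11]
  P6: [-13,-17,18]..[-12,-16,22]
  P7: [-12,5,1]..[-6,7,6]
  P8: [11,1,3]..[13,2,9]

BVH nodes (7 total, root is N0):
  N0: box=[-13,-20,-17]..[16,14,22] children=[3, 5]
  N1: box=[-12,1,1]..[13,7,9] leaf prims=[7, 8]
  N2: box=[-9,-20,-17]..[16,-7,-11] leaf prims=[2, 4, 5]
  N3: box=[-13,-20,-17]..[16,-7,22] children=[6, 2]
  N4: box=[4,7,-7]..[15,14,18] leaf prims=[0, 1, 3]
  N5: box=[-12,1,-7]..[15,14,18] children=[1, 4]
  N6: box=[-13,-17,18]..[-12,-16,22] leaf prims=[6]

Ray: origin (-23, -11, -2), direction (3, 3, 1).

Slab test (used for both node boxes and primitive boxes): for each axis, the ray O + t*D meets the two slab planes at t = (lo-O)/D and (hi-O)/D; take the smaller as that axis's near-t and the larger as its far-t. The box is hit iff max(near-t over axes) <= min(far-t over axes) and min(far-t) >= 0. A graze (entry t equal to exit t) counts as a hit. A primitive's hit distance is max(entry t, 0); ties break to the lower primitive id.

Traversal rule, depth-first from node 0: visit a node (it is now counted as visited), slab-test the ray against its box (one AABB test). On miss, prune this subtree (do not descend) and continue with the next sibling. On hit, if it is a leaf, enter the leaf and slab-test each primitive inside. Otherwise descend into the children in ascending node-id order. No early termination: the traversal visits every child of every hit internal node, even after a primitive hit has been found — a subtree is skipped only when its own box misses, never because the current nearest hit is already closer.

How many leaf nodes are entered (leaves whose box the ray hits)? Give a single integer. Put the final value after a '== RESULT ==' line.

Trace the traversal:
N0 x:[10/3,13] y:[-3,25/3] z:[-15,24] -> hit [10/3,25/3], descend [3, 5]
  N3 x:[10/3,13] y:[-3,4/3] z:[-15,24] -> miss, prune
  N5 x:[11/3,38/3] y:[4,25/3] z:[-5,20] -> hit [4,25/3], descend [1, 4]
    N1 x:[11/3,12] y:[4,6] z:[3,11] -> hit [4,6] leaf, test {P7@t=16/3, P8(miss)}
    N4 x:[9,38/3] y:[6,25/3] z:[-5,20] -> miss, prune

5 AABB tests over nodes [0, 3, 5, 1, 4]; 1 leaf entered; closest P7.

== RESULT ==
1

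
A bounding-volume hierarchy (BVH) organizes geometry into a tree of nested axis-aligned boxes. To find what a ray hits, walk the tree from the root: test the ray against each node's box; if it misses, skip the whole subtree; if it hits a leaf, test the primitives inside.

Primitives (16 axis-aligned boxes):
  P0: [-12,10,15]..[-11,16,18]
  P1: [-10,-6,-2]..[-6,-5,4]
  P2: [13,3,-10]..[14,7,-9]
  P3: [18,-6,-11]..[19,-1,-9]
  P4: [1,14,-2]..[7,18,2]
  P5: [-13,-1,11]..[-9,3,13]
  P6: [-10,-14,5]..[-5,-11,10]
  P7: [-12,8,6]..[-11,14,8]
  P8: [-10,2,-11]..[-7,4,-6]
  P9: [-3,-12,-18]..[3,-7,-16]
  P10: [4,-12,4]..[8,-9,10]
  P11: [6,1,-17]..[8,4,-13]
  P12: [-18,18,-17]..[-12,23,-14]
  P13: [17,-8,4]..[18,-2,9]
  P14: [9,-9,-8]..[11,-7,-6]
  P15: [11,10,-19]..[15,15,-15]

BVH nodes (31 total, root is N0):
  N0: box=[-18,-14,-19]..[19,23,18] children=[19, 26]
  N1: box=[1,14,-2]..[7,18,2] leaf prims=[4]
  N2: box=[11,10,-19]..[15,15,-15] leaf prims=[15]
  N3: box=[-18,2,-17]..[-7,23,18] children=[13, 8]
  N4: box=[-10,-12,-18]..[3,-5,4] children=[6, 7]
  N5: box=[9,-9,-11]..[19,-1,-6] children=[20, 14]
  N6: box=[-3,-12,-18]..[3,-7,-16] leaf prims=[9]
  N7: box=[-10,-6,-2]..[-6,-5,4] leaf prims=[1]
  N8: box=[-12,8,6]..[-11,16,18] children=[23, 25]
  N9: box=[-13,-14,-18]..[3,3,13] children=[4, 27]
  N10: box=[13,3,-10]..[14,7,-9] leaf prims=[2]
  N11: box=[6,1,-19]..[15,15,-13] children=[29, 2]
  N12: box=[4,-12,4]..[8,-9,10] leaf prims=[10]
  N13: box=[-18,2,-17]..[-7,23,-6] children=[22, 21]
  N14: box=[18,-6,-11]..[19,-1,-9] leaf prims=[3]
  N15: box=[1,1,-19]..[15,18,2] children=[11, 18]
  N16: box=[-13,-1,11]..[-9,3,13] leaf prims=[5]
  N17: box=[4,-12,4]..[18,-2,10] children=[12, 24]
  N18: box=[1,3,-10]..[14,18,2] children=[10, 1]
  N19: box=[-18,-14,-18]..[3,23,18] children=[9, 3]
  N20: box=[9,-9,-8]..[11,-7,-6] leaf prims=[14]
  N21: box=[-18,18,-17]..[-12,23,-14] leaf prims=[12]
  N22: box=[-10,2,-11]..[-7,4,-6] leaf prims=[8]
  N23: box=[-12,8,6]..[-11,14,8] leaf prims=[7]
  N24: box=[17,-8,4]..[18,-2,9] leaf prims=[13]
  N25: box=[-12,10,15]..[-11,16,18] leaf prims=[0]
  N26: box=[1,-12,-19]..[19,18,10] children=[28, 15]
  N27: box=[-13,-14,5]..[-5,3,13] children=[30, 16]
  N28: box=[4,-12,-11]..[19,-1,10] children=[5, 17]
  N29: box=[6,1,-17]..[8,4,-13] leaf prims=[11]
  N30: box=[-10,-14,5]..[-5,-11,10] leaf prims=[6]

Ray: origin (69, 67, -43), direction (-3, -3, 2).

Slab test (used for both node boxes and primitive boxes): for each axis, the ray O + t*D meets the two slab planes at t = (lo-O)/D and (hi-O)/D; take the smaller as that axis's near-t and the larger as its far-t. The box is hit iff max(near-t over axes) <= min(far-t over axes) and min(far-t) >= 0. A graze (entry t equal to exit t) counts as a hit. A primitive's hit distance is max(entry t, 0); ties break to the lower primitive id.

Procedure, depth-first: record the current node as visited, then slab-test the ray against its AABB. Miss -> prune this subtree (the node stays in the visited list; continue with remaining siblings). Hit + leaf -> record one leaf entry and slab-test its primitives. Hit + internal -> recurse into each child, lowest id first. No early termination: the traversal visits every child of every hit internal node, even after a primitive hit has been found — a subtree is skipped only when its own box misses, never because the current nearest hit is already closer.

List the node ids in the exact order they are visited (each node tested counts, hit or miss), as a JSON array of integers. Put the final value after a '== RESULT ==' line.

Walk:
N0 x:[50/3,29] y:[44/3,27] z:[12,61/2] -> hit [50/3,27], descend [19, 26]
  N19 x:[22,29] y:[44/3,27] z:[25/2,61/2] -> hit [22,27], descend [3, 9]
    N3 x:[76/3,29] y:[44/3,65/3] z:[13,61/2] -> miss, prune
    N9 x:[22,82/3] y:[64/3,27] z:[25/2,28] -> hit [22,27], descend [4, 27]
      N4 x:[22,79/3] y:[24,79/3] z:[25/2,47/2] -> miss, prune
      N27 x:[74/3,82/3] y:[64/3,27] z:[24,28] -> hit [74/3,27], descend [16, 30]
        N16 x:[26,82/3] y:[64/3,68/3] z:[27,28] -> miss, prune
        N30 x:[74/3,79/3] y:[26,27] z:[24,53/2] -> hit [26,79/3] leaf, test {P6@t=26}
  N26 x:[50/3,68/3] y:[49/3,79/3] z:[12,53/2] -> hit [50/3,68/3], descend [15, 28]
    N15 x:[18,68/3] y:[49/3,22] z:[12,45/2] -> hit [18,22], descend [11, 18]
      N11 x:[18,21] y:[52/3,22] z:[12,15] -> miss, prune
      N18 x:[55/3,68/3] y:[49/3,64/3] z:[33/2,45/2] -> hit [55/3,64/3], descend [1, 10]
        N1 x:[62/3,68/3] y:[49/3,53/3] z:[41/2,45/2] -> miss, prune
        N10 x:[55/3,56/3] y:[20,64/3] z:[33/2,17] -> miss, prune
    N28 x:[50/3,65/3] y:[68/3,79/3] z:[16,53/2] -> miss, prune

Visited [0, 19, 3, 9, 4, 27, 16, 30, 26, 15, 11, 18, 1, 10, 28]. Tests: 15 box, 1 leaf. Nearest: P6.

== RESULT ==
[0, 19, 3, 9, 4, 27, 16, 30, 26, 15, 11, 18, 1, 10, 28]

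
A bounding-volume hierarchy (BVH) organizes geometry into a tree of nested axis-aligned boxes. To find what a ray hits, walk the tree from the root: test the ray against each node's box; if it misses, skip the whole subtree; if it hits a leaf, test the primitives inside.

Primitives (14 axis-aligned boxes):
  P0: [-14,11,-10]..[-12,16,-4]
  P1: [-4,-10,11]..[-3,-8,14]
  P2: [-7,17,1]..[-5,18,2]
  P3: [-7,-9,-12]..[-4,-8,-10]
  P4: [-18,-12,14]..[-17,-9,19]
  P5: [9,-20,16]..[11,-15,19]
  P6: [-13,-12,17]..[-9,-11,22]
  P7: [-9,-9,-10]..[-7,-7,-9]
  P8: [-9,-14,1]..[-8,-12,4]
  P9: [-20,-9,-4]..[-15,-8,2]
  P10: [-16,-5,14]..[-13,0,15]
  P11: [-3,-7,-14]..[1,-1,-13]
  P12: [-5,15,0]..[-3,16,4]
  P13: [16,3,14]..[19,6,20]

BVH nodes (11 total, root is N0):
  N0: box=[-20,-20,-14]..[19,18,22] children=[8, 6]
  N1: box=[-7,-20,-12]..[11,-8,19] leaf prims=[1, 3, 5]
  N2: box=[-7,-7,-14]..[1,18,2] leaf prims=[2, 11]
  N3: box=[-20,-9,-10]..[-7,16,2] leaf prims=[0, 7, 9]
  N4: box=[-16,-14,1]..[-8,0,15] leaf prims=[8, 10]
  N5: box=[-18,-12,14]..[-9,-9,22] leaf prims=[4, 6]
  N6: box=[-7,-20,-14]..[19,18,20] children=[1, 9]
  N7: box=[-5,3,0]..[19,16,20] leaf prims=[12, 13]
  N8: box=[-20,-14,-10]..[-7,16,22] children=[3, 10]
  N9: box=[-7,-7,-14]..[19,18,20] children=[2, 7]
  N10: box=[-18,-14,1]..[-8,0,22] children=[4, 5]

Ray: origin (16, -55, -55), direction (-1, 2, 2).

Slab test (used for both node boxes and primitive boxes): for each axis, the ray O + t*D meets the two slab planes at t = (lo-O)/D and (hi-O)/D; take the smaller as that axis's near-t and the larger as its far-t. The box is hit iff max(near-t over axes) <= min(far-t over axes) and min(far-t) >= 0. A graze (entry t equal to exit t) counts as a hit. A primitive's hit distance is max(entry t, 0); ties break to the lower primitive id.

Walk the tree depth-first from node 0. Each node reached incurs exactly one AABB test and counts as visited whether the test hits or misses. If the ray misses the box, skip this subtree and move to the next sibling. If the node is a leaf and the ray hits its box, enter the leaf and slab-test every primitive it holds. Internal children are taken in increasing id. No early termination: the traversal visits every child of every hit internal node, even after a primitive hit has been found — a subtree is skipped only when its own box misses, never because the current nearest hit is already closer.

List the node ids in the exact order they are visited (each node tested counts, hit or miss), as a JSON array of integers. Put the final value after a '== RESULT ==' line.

Walk:
N0 x:[-3,36] y:[35/2,73/2] z:[41/2,77/2] -> hit [41/2,36], descend [6, 8]
  N6 x:[-3,23] y:[35/2,73/2] z:[41/2,75/2] -> hit [41/2,23], descend [1, 9]
    N1 x:[5,23] y:[35/2,47/2] z:[43/2,37] -> hit [43/2,23] leaf, test {P1(miss), P3(miss), P5(miss)}
    N9 x:[-3,23] y:[24,73/2] z:[41/2,75/2] -> miss, prune
  N8 x:[23,36] y:[41/2,71/2] z:[45/2,77/2] -> hit [23,71/2], descend [3, 10]
    N3 x:[23,36] y:[23,71/2] z:[45/2,57/2] -> hit [23,57/2] leaf, test {P0(miss), P7@t=23, P9(miss)}
    N10 x:[24,34] y:[41/2,55/2] z:[28,77/2] -> miss, prune

7 AABB tests over nodes [0, 6, 1, 9, 8, 3, 10]; 2 leaves entered; closest P7.

== RESULT ==
[0, 6, 1, 9, 8, 3, 10]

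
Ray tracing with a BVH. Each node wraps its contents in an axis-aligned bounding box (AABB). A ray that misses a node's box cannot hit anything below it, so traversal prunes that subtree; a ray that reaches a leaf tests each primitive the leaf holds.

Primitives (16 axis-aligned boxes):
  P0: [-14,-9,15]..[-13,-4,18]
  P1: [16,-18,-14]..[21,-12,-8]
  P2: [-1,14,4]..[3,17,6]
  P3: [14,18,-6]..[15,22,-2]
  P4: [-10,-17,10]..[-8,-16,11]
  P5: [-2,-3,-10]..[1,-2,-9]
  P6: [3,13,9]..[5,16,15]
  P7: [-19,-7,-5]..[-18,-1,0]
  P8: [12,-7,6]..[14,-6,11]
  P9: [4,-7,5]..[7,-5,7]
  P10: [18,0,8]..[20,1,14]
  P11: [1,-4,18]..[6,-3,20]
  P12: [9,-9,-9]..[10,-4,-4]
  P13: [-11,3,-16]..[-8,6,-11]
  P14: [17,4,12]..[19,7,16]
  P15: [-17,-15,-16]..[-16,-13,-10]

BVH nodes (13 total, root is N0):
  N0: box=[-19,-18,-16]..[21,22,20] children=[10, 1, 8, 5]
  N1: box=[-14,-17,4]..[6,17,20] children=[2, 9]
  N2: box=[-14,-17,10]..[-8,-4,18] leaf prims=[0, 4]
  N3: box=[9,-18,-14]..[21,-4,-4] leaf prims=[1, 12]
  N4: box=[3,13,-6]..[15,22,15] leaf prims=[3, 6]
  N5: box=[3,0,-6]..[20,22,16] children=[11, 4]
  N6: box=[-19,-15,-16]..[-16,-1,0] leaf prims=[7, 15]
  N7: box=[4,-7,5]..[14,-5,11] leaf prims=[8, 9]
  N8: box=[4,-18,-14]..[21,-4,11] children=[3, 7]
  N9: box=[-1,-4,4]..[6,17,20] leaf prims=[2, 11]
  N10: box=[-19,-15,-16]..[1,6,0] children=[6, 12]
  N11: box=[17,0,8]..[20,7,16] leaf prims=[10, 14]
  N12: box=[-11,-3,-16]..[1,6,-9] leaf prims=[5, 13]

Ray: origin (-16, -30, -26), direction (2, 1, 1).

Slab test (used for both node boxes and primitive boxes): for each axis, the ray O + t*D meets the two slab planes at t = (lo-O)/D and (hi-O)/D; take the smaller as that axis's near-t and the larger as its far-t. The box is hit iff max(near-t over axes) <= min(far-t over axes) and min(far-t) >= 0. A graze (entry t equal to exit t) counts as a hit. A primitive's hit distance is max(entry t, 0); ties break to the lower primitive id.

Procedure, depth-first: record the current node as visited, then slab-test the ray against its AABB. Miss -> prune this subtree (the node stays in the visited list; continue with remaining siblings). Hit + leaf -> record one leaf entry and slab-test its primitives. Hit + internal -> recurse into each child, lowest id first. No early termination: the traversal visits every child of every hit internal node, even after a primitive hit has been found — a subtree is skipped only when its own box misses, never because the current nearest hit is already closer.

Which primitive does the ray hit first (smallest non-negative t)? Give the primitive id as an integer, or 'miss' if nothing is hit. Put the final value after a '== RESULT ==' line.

Trace the traversal:
N0 x:[-3/2,37/2] y:[12,52] z:[10,46] -> hit [12,37/2], descend [1, 5, 8, 10]
  N1 x:[1,11] y:[13,47] z:[30,46] -> miss, prune
  N5 x:[19/2,18] y:[30,52] z:[20,42] -> miss, prune
  N8 x:[10,37/2] y:[12,26] z:[12,37] -> hit [12,37/2], descend [3, 7]
    N3 x:[25/2,37/2] y:[12,26] z:[12,22] -> hit [25/2,37/2] leaf, test {P1@t=16, P12(miss)}
    N7 x:[10,15] y:[23,25] z:[31,37] -> miss, prune
  N10 x:[-3/2,17/2] y:[15,36] z:[10,26] -> miss, prune

Summary -> nodes [0, 1, 5, 8, 3, 7, 10]; box-tests=7; leaf-entries=1; first=P1

== RESULT ==
1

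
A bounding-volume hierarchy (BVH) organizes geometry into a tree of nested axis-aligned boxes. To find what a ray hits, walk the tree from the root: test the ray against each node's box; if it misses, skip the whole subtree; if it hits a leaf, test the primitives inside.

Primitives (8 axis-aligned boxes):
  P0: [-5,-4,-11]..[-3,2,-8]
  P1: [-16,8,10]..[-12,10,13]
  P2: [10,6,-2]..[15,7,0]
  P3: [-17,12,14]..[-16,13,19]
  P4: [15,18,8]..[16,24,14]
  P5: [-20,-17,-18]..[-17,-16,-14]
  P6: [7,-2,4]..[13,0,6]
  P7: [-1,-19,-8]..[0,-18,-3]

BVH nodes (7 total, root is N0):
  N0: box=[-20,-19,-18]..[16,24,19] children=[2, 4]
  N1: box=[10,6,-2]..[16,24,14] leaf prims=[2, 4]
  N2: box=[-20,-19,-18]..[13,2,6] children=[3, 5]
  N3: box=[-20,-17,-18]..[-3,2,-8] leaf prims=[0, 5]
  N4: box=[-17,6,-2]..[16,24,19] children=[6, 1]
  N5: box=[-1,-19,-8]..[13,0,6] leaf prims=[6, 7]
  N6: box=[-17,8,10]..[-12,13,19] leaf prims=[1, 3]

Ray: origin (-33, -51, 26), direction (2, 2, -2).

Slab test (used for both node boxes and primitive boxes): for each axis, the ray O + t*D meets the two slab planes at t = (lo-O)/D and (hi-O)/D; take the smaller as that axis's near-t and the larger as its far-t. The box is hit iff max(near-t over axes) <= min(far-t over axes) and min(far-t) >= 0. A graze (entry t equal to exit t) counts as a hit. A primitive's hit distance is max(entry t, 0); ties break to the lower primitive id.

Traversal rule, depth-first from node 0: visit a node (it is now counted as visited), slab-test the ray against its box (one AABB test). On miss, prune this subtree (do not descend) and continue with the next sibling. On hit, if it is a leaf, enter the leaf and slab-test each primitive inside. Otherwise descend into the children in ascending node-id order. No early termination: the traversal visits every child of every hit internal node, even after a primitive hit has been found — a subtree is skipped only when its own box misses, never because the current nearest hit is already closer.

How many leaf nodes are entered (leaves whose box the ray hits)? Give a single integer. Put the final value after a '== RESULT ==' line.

Traverse from the root:
N0 x:[13/2,49/2] y:[16,75/2] z:[7/2,22] -> hit [16,22], descend [2, 4]
  N2 x:[13/2,23] y:[16,53/2] z:[10,22] -> hit [16,22], descend [3, 5]
    N3 x:[13/2,15] y:[17,53/2] z:[17,22] -> miss, prune
    N5 x:[16,23] y:[16,51/2] z:[10,17] -> hit [16,17] leaf, test {P6(miss), P7@t=16}
  N4 x:[8,49/2] y:[57/2,75/2] z:[7/2,14] -> miss, prune

Visited [0, 2, 3, 5, 4]. Tests: 5 box, 1 leaf. Nearest: P7.

== RESULT ==
1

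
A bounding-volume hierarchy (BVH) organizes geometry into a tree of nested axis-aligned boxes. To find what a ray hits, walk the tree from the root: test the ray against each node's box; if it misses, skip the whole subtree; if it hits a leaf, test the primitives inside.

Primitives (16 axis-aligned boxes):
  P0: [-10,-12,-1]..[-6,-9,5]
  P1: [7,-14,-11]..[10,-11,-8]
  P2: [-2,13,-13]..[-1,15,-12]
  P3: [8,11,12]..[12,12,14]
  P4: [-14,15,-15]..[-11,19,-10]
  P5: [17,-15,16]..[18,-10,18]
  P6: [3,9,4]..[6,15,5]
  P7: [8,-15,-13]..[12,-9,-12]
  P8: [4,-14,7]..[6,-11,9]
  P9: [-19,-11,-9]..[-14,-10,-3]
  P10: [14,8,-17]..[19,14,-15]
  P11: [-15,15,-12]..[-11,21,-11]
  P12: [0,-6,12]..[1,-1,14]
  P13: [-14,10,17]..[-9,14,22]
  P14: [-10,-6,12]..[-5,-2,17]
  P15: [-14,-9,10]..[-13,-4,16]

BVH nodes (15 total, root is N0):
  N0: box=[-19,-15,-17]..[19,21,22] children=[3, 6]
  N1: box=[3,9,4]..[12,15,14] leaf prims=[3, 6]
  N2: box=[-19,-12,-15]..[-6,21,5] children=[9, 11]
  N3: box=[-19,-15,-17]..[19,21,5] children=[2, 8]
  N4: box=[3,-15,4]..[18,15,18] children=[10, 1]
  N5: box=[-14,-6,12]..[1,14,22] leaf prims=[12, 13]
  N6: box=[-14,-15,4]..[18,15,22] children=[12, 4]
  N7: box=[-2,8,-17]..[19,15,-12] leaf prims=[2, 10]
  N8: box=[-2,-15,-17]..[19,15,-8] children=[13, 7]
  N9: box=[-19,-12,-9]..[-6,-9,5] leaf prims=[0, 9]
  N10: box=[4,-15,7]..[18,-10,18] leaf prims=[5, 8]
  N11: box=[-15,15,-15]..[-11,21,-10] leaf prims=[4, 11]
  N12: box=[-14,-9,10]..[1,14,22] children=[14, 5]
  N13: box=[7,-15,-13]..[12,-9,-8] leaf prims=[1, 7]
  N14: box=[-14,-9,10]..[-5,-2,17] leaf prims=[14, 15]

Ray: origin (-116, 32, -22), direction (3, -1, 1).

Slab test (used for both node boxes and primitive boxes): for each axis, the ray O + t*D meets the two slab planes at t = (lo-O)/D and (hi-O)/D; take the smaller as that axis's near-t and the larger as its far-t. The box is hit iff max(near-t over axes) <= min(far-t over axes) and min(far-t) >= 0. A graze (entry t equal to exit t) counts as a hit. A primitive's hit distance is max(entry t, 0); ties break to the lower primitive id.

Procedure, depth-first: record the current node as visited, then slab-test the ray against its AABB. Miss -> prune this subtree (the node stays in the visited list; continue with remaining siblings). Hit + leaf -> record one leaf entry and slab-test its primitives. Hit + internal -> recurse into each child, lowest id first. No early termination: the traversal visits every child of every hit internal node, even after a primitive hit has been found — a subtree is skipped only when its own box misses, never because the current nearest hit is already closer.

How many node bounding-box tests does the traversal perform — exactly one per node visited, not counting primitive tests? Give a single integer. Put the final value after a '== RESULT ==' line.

Trace the traversal:
N0 x:[97/3,45] y:[11,47] z:[5,44] -> hit [97/3,44], descend [3, 6]
  N3 x:[97/3,45] y:[11,47] z:[5,27] -> miss, prune
  N6 x:[34,134/3] y:[17,47] z:[26,44] -> hit [34,44], descend [4, 12]
    N4 x:[119/3,134/3] y:[17,47] z:[26,40] -> hit [119/3,40], descend [1, 10]
      N1 x:[119/3,128/3] y:[17,23] z:[26,36] -> miss, prune
      N10 x:[40,134/3] y:[42,47] z:[29,40] -> miss, prune
    N12 x:[34,39] y:[18,41] z:[32,44] -> hit [34,39], descend [5, 14]
      N5 x:[34,39] y:[18,38] z:[34,44] -> hit [34,38] leaf, test {P12(miss), P13(miss)}
      N14 x:[34,37] y:[34,41] z:[32,39] -> hit [34,37] leaf, test {P14@t=106/3, P15(miss)}

9 AABB tests over nodes [0, 3, 6, 4, 1, 10, 12, 5, 14]; 2 leaves entered; closest P14.

== RESULT ==
9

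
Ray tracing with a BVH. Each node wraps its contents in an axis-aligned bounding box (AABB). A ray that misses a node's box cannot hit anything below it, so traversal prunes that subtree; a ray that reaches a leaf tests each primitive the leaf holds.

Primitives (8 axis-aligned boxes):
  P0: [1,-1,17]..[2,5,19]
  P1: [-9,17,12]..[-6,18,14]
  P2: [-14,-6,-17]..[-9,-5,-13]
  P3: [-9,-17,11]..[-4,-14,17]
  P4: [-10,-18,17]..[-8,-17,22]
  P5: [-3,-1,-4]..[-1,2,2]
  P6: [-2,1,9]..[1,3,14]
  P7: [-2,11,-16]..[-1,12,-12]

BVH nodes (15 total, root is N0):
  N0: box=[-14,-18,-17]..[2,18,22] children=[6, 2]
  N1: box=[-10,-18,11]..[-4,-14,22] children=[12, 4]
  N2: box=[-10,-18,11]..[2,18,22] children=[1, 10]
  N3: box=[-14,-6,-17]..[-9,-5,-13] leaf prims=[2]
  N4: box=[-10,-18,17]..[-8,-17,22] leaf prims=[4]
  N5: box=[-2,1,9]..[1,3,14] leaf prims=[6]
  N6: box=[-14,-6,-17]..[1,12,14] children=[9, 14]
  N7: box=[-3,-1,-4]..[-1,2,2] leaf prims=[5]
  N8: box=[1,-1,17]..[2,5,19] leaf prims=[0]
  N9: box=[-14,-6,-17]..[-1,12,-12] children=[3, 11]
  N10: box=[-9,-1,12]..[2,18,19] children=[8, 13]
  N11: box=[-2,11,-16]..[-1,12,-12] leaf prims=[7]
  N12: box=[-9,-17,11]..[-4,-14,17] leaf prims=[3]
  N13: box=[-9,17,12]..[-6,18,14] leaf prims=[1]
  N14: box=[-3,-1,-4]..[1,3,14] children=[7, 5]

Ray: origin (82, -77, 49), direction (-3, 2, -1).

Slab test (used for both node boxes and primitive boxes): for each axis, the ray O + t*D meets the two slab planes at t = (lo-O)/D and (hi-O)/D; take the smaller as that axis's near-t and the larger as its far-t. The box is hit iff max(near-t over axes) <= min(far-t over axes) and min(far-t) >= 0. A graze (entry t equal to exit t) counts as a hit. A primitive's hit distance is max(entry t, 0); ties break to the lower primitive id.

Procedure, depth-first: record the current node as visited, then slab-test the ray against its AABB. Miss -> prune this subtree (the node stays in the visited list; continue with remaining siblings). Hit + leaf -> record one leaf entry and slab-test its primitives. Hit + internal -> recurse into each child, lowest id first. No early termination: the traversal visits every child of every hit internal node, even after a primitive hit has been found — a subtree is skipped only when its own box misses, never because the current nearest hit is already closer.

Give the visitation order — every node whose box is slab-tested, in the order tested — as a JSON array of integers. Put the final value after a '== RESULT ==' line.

Walk:
N0 x:[80/3,32] y:[59/2,95/2] z:[27,66] -> hit [59/2,32], descend [2, 6]
  N2 x:[80/3,92/3] y:[59/2,95/2] z:[27,38] -> hit [59/2,92/3], descend [1, 10]
    N1 x:[86/3,92/3] y:[59/2,63/2] z:[27,38] -> hit [59/2,92/3], descend [4, 12]
      N4 x:[30,92/3] y:[59/2,30] z:[27,32] -> hit [30,30] leaf, test {P4@t=30}
      N12 x:[86/3,91/3] y:[30,63/2] z:[32,38] -> miss, prune
    N10 x:[80/3,91/3] y:[38,95/2] z:[30,37] -> miss, prune
  N6 x:[27,32] y:[71/2,89/2] z:[35,66] -> miss, prune

Summary -> nodes [0, 2, 1, 4, 12, 10, 6]; box-tests=7; leaf-entries=1; first=P4

== RESULT ==
[0, 2, 1, 4, 12, 10, 6]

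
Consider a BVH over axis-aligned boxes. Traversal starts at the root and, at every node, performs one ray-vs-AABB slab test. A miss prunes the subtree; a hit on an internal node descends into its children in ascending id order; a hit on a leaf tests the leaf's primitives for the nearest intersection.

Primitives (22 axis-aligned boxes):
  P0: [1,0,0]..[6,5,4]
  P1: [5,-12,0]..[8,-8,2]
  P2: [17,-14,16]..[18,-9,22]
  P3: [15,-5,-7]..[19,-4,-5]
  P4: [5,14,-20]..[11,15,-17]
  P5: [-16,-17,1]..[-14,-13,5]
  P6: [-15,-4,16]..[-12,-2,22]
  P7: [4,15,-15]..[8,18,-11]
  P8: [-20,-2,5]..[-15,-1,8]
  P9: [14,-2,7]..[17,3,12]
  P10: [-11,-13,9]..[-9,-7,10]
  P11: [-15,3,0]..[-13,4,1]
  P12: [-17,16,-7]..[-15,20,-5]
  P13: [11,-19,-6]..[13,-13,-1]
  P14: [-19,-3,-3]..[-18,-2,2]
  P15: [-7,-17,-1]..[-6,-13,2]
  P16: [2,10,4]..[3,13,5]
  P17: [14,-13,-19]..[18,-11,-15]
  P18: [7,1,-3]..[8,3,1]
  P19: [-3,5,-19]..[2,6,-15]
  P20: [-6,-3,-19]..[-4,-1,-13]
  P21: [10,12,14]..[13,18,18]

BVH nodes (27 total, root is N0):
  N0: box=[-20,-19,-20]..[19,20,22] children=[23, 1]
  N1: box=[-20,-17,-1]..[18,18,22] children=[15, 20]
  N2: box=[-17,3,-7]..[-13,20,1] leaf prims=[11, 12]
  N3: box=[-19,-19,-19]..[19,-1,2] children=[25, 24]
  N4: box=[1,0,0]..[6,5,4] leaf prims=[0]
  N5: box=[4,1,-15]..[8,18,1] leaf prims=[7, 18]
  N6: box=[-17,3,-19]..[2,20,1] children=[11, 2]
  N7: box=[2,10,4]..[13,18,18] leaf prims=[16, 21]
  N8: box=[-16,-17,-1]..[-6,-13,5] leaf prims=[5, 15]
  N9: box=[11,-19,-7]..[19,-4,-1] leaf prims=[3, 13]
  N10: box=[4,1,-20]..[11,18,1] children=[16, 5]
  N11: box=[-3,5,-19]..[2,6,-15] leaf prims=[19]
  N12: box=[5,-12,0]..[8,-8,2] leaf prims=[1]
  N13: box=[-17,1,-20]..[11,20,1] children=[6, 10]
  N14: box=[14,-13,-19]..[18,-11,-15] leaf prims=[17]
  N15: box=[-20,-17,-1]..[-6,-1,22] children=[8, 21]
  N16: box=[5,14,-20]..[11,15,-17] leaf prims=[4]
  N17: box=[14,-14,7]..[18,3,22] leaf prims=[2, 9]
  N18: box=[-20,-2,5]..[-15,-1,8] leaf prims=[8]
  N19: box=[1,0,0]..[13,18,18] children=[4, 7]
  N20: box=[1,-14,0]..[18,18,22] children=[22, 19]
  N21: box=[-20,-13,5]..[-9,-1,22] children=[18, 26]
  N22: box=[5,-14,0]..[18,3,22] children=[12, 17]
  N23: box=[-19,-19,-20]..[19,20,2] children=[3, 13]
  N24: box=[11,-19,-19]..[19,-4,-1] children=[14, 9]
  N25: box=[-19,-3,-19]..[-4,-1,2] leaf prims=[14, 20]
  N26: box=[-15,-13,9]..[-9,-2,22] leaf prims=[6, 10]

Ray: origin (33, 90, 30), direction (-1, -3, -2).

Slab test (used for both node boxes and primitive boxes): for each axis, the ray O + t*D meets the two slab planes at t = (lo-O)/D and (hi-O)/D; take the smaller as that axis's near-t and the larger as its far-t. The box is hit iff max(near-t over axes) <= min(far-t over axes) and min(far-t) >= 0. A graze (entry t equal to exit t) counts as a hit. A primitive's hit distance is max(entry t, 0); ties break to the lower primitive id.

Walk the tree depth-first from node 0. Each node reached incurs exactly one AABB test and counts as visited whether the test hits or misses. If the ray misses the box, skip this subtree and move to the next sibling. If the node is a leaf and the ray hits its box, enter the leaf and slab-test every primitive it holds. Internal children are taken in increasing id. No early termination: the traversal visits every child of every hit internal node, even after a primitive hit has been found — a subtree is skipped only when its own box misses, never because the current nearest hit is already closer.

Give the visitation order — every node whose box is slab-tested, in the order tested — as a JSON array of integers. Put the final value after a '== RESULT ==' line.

Trace the traversal:
N0 x:[14,53] y:[70/3,109/3] z:[4,25] -> hit [70/3,25], descend [1, 23]
  N1 x:[15,53] y:[24,107/3] z:[4,31/2] -> miss, prune
  N23 x:[14,52] y:[70/3,109/3] z:[14,25] -> hit [70/3,25], descend [3, 13]
    N3 x:[14,52] y:[91/3,109/3] z:[14,49/2] -> miss, prune
    N13 x:[22,50] y:[70/3,89/3] z:[29/2,25] -> hit [70/3,25], descend [6, 10]
      N6 x:[31,50] y:[70/3,29] z:[29/2,49/2] -> miss, prune
      N10 x:[22,29] y:[24,89/3] z:[29/2,25] -> hit [24,25], descend [5, 16]
        N5 x:[25,29] y:[24,89/3] z:[29/2,45/2] -> miss, prune
        N16 x:[22,28] y:[25,76/3] z:[47/2,25] -> hit [25,25] leaf, test {P4@t=25}

order=[0, 1, 23, 3, 13, 6, 10, 5, 16]  |boxes|=9  |leaves|=1  hit=P4

== RESULT ==
[0, 1, 23, 3, 13, 6, 10, 5, 16]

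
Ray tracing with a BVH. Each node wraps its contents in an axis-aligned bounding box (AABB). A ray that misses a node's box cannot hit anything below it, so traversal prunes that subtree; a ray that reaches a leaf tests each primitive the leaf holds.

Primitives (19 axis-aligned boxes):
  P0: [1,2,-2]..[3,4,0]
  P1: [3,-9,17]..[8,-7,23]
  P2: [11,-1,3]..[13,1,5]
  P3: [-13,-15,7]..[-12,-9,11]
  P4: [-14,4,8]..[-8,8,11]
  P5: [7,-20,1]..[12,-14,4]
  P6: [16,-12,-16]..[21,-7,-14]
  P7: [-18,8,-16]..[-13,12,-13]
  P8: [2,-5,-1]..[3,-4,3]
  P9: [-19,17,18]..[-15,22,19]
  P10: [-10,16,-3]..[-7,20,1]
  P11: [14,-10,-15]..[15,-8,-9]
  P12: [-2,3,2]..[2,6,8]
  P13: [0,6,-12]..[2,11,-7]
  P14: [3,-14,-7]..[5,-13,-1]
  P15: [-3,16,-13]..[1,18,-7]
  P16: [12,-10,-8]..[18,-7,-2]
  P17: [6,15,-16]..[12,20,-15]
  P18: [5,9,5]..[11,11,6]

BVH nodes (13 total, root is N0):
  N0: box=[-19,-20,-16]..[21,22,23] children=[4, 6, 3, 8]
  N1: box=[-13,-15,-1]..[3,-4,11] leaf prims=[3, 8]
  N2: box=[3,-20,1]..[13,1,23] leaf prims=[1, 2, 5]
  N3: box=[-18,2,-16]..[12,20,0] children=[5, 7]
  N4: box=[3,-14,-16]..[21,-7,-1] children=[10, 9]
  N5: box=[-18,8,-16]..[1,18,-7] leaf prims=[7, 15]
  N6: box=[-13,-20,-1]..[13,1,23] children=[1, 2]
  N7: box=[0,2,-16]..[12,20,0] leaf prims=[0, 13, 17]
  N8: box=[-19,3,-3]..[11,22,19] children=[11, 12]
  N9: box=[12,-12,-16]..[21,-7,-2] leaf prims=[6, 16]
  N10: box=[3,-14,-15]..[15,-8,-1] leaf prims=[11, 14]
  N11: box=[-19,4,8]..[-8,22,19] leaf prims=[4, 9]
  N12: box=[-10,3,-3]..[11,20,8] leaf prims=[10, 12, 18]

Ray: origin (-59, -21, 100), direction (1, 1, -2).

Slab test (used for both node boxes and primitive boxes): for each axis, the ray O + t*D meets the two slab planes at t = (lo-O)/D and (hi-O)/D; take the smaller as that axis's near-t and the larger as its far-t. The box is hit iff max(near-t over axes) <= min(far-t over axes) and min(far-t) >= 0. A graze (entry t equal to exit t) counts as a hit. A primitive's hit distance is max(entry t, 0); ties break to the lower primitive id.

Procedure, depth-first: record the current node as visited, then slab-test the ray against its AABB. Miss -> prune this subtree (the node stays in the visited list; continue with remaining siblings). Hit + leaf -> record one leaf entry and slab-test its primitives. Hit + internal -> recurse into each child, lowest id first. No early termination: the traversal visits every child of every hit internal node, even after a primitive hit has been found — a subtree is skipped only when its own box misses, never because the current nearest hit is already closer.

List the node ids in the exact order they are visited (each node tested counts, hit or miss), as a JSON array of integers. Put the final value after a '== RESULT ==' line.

Trace the traversal:
N0 x:[40,80] y:[1,43] z:[77/2,58] -> hit [40,43], descend [3, 4, 6, 8]
  N3 x:[41,71] y:[23,41] z:[50,58] -> miss, prune
  N4 x:[62,80] y:[7,14] z:[101/2,58] -> miss, prune
  N6 x:[46,72] y:[1,22] z:[77/2,101/2] -> miss, prune
  N8 x:[40,70] y:[24,43] z:[81/2,103/2] -> hit [81/2,43], descend [11, 12]
    N11 x:[40,51] y:[25,43] z:[81/2,46] -> hit [81/2,43] leaf, test {P4(miss), P9@t=81/2}
    N12 x:[49,70] y:[24,41] z:[46,103/2] -> miss, prune

Visited [0, 3, 4, 6, 8, 11, 12]. Tests: 7 box, 1 leaf. Nearest: P9.

== RESULT ==
[0, 3, 4, 6, 8, 11, 12]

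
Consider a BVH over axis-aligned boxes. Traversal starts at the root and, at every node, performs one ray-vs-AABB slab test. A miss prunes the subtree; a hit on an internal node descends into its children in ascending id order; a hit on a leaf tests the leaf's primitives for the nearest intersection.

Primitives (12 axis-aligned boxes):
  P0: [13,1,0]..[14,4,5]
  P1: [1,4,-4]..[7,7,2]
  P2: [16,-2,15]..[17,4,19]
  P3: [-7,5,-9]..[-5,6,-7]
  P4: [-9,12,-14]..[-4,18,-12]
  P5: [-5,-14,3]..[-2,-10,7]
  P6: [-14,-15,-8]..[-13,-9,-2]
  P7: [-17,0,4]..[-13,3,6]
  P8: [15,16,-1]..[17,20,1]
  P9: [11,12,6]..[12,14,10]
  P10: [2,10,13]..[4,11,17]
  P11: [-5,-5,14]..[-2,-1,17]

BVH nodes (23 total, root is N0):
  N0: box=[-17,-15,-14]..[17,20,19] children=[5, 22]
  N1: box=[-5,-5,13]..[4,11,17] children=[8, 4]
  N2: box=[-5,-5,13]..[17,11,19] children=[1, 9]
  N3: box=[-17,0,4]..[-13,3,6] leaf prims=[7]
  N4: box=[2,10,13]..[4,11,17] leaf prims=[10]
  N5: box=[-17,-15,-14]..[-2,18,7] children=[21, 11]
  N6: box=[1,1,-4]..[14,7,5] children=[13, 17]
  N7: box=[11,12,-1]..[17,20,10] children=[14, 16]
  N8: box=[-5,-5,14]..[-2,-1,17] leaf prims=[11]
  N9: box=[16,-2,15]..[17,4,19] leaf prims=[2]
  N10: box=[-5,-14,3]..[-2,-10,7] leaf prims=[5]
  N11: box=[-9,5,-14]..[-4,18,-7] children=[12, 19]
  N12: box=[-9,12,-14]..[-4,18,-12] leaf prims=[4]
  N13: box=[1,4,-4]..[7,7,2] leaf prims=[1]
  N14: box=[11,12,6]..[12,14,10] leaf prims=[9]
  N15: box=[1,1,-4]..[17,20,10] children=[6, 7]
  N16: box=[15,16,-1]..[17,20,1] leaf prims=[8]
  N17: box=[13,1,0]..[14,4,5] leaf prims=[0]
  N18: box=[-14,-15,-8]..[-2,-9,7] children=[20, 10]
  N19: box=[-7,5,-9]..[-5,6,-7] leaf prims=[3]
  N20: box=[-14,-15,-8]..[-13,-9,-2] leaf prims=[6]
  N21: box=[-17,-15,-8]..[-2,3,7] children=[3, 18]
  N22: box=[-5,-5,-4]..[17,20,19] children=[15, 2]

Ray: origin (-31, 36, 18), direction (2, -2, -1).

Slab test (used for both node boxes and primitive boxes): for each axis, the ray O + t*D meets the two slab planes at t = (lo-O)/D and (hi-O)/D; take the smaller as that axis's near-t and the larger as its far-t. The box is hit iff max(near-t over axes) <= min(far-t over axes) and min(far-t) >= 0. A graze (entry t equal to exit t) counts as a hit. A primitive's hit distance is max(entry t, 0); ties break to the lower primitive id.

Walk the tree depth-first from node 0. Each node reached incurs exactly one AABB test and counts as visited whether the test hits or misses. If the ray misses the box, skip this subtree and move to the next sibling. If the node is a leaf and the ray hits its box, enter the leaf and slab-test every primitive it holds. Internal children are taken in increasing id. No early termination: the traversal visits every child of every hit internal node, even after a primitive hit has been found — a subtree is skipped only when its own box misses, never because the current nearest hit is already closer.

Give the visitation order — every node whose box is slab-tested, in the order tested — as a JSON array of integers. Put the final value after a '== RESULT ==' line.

Traverse from the root:
N0 x:[7,24] y:[8,51/2] z:[-1,32] -> hit [8,24], descend [5, 22]
  N5 x:[7,29/2] y:[9,51/2] z:[11,32] -> hit [11,29/2], descend [11, 21]
    N11 x:[11,27/2] y:[9,31/2] z:[25,32] -> miss, prune
    N21 x:[7,29/2] y:[33/2,51/2] z:[11,26] -> miss, prune
  N22 x:[13,24] y:[8,41/2] z:[-1,22] -> hit [13,41/2], descend [2, 15]
    N2 x:[13,24] y:[25/2,41/2] z:[-1,5] -> miss, prune
    N15 x:[16,24] y:[8,35/2] z:[8,22] -> hit [16,35/2], descend [6, 7]
      N6 x:[16,45/2] y:[29/2,35/2] z:[13,22] -> hit [16,35/2], descend [13, 17]
        N13 x:[16,19] y:[29/2,16] z:[16,22] -> hit [16,16] leaf, test {P1@t=16}
        N17 x:[22,45/2] y:[16,35/2] z:[13,18] -> miss, prune
      N7 x:[21,24] y:[8,12] z:[8,19] -> miss, prune

11 AABB tests over nodes [0, 5, 11, 21, 22, 2, 15, 6, 13, 17, 7]; 1 leaf entered; closest P1.

== RESULT ==
[0, 5, 11, 21, 22, 2, 15, 6, 13, 17, 7]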